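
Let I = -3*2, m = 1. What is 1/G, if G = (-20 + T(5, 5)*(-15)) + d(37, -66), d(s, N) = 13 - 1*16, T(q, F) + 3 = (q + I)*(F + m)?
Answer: 1/112 ≈ 0.0089286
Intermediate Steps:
I = -6
T(q, F) = -3 + (1 + F)*(-6 + q) (T(q, F) = -3 + (q - 6)*(F + 1) = -3 + (-6 + q)*(1 + F) = -3 + (1 + F)*(-6 + q))
d(s, N) = -3 (d(s, N) = 13 - 16 = -3)
G = 112 (G = (-20 + (-9 + 5 - 6*5 + 5*5)*(-15)) - 3 = (-20 + (-9 + 5 - 30 + 25)*(-15)) - 3 = (-20 - 9*(-15)) - 3 = (-20 + 135) - 3 = 115 - 3 = 112)
1/G = 1/112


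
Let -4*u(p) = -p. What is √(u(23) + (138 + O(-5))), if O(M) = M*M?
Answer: 15*√3/2 ≈ 12.990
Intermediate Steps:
u(p) = p/4 (u(p) = -(-1)*p/4 = p/4)
O(M) = M²
√(u(23) + (138 + O(-5))) = √((¼)*23 + (138 + (-5)²)) = √(23/4 + (138 + 25)) = √(23/4 + 163) = √(675/4) = 15*√3/2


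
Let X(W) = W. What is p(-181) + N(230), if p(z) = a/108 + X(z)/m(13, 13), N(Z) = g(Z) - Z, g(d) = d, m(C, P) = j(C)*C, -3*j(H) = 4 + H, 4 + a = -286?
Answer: -2723/11934 ≈ -0.22817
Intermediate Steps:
a = -290 (a = -4 - 286 = -290)
j(H) = -4/3 - H/3 (j(H) = -(4 + H)/3 = -4/3 - H/3)
m(C, P) = C*(-4/3 - C/3) (m(C, P) = (-4/3 - C/3)*C = C*(-4/3 - C/3))
N(Z) = 0 (N(Z) = Z - Z = 0)
p(z) = -145/54 - 3*z/221 (p(z) = -290/108 + z/((-⅓*13*(4 + 13))) = -290*1/108 + z/((-⅓*13*17)) = -145/54 + z/(-221/3) = -145/54 + z*(-3/221) = -145/54 - 3*z/221)
p(-181) + N(230) = (-145/54 - 3/221*(-181)) + 0 = (-145/54 + 543/221) + 0 = -2723/11934 + 0 = -2723/11934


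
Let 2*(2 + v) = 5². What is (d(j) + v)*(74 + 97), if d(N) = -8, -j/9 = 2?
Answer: 855/2 ≈ 427.50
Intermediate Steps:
j = -18 (j = -9*2 = -18)
v = 21/2 (v = -2 + (½)*5² = -2 + (½)*25 = -2 + 25/2 = 21/2 ≈ 10.500)
(d(j) + v)*(74 + 97) = (-8 + 21/2)*(74 + 97) = (5/2)*171 = 855/2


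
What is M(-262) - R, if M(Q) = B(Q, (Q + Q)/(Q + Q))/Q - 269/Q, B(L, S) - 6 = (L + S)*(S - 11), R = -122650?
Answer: 32131953/262 ≈ 1.2264e+5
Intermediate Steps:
B(L, S) = 6 + (-11 + S)*(L + S) (B(L, S) = 6 + (L + S)*(S - 11) = 6 + (L + S)*(-11 + S) = 6 + (-11 + S)*(L + S))
M(Q) = -269/Q + (-4 - 10*Q)/Q (M(Q) = (6 + ((Q + Q)/(Q + Q))**2 - 11*Q - 11*(Q + Q)/(Q + Q) + Q*((Q + Q)/(Q + Q)))/Q - 269/Q = (6 + ((2*Q)/((2*Q)))**2 - 11*Q - 11*2*Q/(2*Q) + Q*((2*Q)/((2*Q))))/Q - 269/Q = (6 + ((2*Q)*(1/(2*Q)))**2 - 11*Q - 11*2*Q*1/(2*Q) + Q*((2*Q)*(1/(2*Q))))/Q - 269/Q = (6 + 1**2 - 11*Q - 11*1 + Q*1)/Q - 269/Q = (6 + 1 - 11*Q - 11 + Q)/Q - 269/Q = (-4 - 10*Q)/Q - 269/Q = -269/Q + (-4 - 10*Q)/Q)
M(-262) - R = (-10 - 273/(-262)) - 1*(-122650) = (-10 - 273*(-1/262)) + 122650 = (-10 + 273/262) + 122650 = -2347/262 + 122650 = 32131953/262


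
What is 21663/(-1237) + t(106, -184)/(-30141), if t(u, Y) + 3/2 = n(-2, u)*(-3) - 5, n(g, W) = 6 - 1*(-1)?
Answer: -1305820931/74568834 ≈ -17.512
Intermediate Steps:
n(g, W) = 7 (n(g, W) = 6 + 1 = 7)
t(u, Y) = -55/2 (t(u, Y) = -3/2 + (7*(-3) - 5) = -3/2 + (-21 - 5) = -3/2 - 26 = -55/2)
21663/(-1237) + t(106, -184)/(-30141) = 21663/(-1237) - 55/2/(-30141) = 21663*(-1/1237) - 55/2*(-1/30141) = -21663/1237 + 55/60282 = -1305820931/74568834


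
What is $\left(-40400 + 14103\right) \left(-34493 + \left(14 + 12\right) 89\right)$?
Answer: $846211163$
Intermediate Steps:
$\left(-40400 + 14103\right) \left(-34493 + \left(14 + 12\right) 89\right) = - 26297 \left(-34493 + 26 \cdot 89\right) = - 26297 \left(-34493 + 2314\right) = \left(-26297\right) \left(-32179\right) = 846211163$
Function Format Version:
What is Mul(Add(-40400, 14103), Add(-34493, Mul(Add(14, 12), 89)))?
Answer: 846211163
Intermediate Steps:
Mul(Add(-40400, 14103), Add(-34493, Mul(Add(14, 12), 89))) = Mul(-26297, Add(-34493, Mul(26, 89))) = Mul(-26297, Add(-34493, 2314)) = Mul(-26297, -32179) = 846211163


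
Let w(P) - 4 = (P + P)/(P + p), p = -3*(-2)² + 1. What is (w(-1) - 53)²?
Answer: 85849/36 ≈ 2384.7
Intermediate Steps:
p = -11 (p = -3*4 + 1 = -12 + 1 = -11)
w(P) = 4 + 2*P/(-11 + P) (w(P) = 4 + (P + P)/(P - 11) = 4 + (2*P)/(-11 + P) = 4 + 2*P/(-11 + P))
(w(-1) - 53)² = (2*(-22 + 3*(-1))/(-11 - 1) - 53)² = (2*(-22 - 3)/(-12) - 53)² = (2*(-1/12)*(-25) - 53)² = (25/6 - 53)² = (-293/6)² = 85849/36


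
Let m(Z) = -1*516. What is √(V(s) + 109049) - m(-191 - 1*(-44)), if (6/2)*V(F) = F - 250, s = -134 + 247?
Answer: 516 + √981030/3 ≈ 846.16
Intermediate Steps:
s = 113
V(F) = -250/3 + F/3 (V(F) = (F - 250)/3 = (-250 + F)/3 = -250/3 + F/3)
m(Z) = -516
√(V(s) + 109049) - m(-191 - 1*(-44)) = √((-250/3 + (⅓)*113) + 109049) - 1*(-516) = √((-250/3 + 113/3) + 109049) + 516 = √(-137/3 + 109049) + 516 = √(327010/3) + 516 = √981030/3 + 516 = 516 + √981030/3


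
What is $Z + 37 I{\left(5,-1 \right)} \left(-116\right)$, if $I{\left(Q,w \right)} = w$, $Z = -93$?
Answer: $4199$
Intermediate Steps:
$Z + 37 I{\left(5,-1 \right)} \left(-116\right) = -93 + 37 \left(-1\right) \left(-116\right) = -93 - -4292 = -93 + 4292 = 4199$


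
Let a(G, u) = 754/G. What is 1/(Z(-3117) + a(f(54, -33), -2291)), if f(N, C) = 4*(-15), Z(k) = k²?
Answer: 30/291470293 ≈ 1.0293e-7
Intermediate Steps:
f(N, C) = -60
1/(Z(-3117) + a(f(54, -33), -2291)) = 1/((-3117)² + 754/(-60)) = 1/(9715689 + 754*(-1/60)) = 1/(9715689 - 377/30) = 1/(291470293/30) = 30/291470293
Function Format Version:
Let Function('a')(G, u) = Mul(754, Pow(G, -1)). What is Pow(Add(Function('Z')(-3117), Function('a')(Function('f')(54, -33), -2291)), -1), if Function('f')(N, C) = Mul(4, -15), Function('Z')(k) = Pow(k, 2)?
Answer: Rational(30, 291470293) ≈ 1.0293e-7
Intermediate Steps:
Function('f')(N, C) = -60
Pow(Add(Function('Z')(-3117), Function('a')(Function('f')(54, -33), -2291)), -1) = Pow(Add(Pow(-3117, 2), Mul(754, Pow(-60, -1))), -1) = Pow(Add(9715689, Mul(754, Rational(-1, 60))), -1) = Pow(Add(9715689, Rational(-377, 30)), -1) = Pow(Rational(291470293, 30), -1) = Rational(30, 291470293)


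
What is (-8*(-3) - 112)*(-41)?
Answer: 3608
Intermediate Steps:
(-8*(-3) - 112)*(-41) = (24 - 112)*(-41) = -88*(-41) = 3608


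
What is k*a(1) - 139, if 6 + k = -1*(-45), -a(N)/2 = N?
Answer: -217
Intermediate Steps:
a(N) = -2*N
k = 39 (k = -6 - 1*(-45) = -6 + 45 = 39)
k*a(1) - 139 = 39*(-2*1) - 139 = 39*(-2) - 139 = -78 - 139 = -217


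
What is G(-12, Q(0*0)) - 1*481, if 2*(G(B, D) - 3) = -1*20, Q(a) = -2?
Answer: -488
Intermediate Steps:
G(B, D) = -7 (G(B, D) = 3 + (-1*20)/2 = 3 + (½)*(-20) = 3 - 10 = -7)
G(-12, Q(0*0)) - 1*481 = -7 - 1*481 = -7 - 481 = -488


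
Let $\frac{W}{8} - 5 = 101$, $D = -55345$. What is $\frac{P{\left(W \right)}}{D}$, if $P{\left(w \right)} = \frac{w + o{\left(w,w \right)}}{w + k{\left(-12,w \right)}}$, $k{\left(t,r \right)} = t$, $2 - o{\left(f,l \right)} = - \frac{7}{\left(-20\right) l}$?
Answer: $- \frac{14415993}{784712403200} \approx -1.8371 \cdot 10^{-5}$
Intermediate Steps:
$W = 848$ ($W = 40 + 8 \cdot 101 = 40 + 808 = 848$)
$o{\left(f,l \right)} = 2 - \frac{7}{20 l}$ ($o{\left(f,l \right)} = 2 - - \frac{7}{\left(-20\right) l} = 2 - - 7 \left(- \frac{1}{20 l}\right) = 2 - \frac{7}{20 l}$)
$P{\left(w \right)} = \frac{2 + w - \frac{7}{20 w}}{-12 + w}$ ($P{\left(w \right)} = \frac{w + \left(2 - \frac{7}{20 w}\right)}{w - 12} = \frac{2 + w - \frac{7}{20 w}}{-12 + w}$)
$\frac{P{\left(W \right)}}{D} = \frac{\frac{1}{848} \frac{1}{-12 + 848} \left(- \frac{7}{20} + 848^{2} + 2 \cdot 848\right)}{-55345} = \frac{- \frac{7}{20} + 719104 + 1696}{848 \cdot 836} \left(- \frac{1}{55345}\right) = \frac{1}{848} \cdot \frac{1}{836} \cdot \frac{14415993}{20} \left(- \frac{1}{55345}\right) = \frac{14415993}{14178560} \left(- \frac{1}{55345}\right) = - \frac{14415993}{784712403200}$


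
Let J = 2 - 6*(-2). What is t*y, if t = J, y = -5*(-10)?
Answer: 700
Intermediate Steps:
J = 14 (J = 2 + 12 = 14)
y = 50
t = 14
t*y = 14*50 = 700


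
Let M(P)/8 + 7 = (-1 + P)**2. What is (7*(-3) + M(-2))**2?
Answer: 25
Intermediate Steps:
M(P) = -56 + 8*(-1 + P)**2
(7*(-3) + M(-2))**2 = (7*(-3) + (-56 + 8*(-1 - 2)**2))**2 = (-21 + (-56 + 8*(-3)**2))**2 = (-21 + (-56 + 8*9))**2 = (-21 + (-56 + 72))**2 = (-21 + 16)**2 = (-5)**2 = 25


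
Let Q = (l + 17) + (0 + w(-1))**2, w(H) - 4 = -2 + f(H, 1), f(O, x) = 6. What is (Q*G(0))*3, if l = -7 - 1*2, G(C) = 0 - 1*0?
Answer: 0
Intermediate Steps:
G(C) = 0 (G(C) = 0 + 0 = 0)
w(H) = 8 (w(H) = 4 + (-2 + 6) = 4 + 4 = 8)
l = -9 (l = -7 - 2 = -9)
Q = 72 (Q = (-9 + 17) + (0 + 8)**2 = 8 + 8**2 = 8 + 64 = 72)
(Q*G(0))*3 = (72*0)*3 = 0*3 = 0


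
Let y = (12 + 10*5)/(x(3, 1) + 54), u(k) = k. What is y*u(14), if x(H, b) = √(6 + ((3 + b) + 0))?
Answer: 23436/1453 - 434*√10/1453 ≈ 15.185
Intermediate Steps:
x(H, b) = √(9 + b) (x(H, b) = √(6 + (3 + b)) = √(9 + b))
y = 62/(54 + √10) (y = (12 + 10*5)/(√(9 + 1) + 54) = (12 + 50)/(√10 + 54) = 62/(54 + √10) ≈ 1.0846)
y*u(14) = (1674/1453 - 31*√10/1453)*14 = 23436/1453 - 434*√10/1453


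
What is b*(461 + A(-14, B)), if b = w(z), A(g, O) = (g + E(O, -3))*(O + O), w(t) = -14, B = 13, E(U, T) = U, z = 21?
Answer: -6090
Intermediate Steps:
A(g, O) = 2*O*(O + g) (A(g, O) = (g + O)*(O + O) = (O + g)*(2*O) = 2*O*(O + g))
b = -14
b*(461 + A(-14, B)) = -14*(461 + 2*13*(13 - 14)) = -14*(461 + 2*13*(-1)) = -14*(461 - 26) = -14*435 = -6090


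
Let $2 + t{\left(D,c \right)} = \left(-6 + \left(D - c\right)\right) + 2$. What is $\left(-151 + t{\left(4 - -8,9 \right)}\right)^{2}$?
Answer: $23716$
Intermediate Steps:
$t{\left(D,c \right)} = -6 + D - c$ ($t{\left(D,c \right)} = -2 - \left(4 + c - D\right) = -6 + D - c$)
$\left(-151 + t{\left(4 - -8,9 \right)}\right)^{2} = \left(-151 - 3\right)^{2} = \left(-154\right)^{2} = 23716$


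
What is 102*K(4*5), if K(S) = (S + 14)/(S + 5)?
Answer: 3468/25 ≈ 138.72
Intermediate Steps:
K(S) = (14 + S)/(5 + S)
102*K(4*5) = 102*((14 + 4*5)/(5 + 4*5)) = 102*((14 + 20)/(5 + 20)) = 102*(34/25) = 3468/25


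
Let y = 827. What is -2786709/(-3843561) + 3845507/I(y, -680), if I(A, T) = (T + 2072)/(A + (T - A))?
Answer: -418778992399643/222926538 ≈ -1.8786e+6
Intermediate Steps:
I(A, T) = (2072 + T)/T
-2786709/(-3843561) + 3845507/I(y, -680) = -2786709/(-3843561) + 3845507/(((2072 - 680)/(-680))) = -2786709*(-1/3843561) + 3845507/((-1/680*1392)) = 928903/1281187 + 3845507/(-174/85) = 928903/1281187 + 3845507*(-85/174) = 928903/1281187 - 326868095/174 = -418778992399643/222926538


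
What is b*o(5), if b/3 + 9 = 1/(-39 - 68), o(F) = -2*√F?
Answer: 5784*√5/107 ≈ 120.87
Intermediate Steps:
b = -2892/107 (b = -27 + 3/(-39 - 68) = -27 + 3/(-107) = -27 + 3*(-1/107) = -27 - 3/107 = -2892/107 ≈ -27.028)
b*o(5) = -(-5784)*√5/107 = 5784*√5/107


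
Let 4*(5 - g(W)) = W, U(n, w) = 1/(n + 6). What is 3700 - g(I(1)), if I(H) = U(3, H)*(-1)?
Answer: 133019/36 ≈ 3695.0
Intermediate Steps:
U(n, w) = 1/(6 + n)
I(H) = -⅑ (I(H) = -1/(6 + 3) = -1/9 = (⅑)*(-1) = -⅑)
g(W) = 5 - W/4
3700 - g(I(1)) = 3700 - (5 - ¼*(-⅑)) = 3700 - (5 + 1/36) = 3700 - 1*181/36 = 3700 - 181/36 = 133019/36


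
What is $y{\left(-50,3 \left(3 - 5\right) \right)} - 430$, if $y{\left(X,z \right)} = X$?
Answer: $-480$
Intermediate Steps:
$y{\left(-50,3 \left(3 - 5\right) \right)} - 430 = -50 - 430 = -480$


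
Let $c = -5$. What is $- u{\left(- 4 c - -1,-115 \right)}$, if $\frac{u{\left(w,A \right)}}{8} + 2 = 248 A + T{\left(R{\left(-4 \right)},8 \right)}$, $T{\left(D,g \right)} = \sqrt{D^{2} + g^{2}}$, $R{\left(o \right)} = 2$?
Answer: $228176 - 16 \sqrt{17} \approx 2.2811 \cdot 10^{5}$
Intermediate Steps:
$u{\left(w,A \right)} = -16 + 16 \sqrt{17} + 1984 A$ ($u{\left(w,A \right)} = -16 + 8 \left(248 A + \sqrt{2^{2} + 8^{2}}\right) = -16 + 8 \left(248 A + \sqrt{4 + 64}\right) = -16 + 8 \left(248 A + \sqrt{68}\right) = -16 + 8 \left(248 A + 2 \sqrt{17}\right) = -16 + 8 \left(2 \sqrt{17} + 248 A\right) = -16 + \left(16 \sqrt{17} + 1984 A\right) = -16 + 16 \sqrt{17} + 1984 A$)
$- u{\left(- 4 c - -1,-115 \right)} = - (-16 + 16 \sqrt{17} + 1984 \left(-115\right)) = - (-16 + 16 \sqrt{17} - 228160) = - (-228176 + 16 \sqrt{17}) = 228176 - 16 \sqrt{17}$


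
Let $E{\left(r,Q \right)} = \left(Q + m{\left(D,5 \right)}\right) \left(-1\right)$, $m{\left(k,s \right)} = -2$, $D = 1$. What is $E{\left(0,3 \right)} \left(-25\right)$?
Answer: $25$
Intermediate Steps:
$E{\left(r,Q \right)} = 2 - Q$ ($E{\left(r,Q \right)} = \left(Q - 2\right) \left(-1\right) = \left(-2 + Q\right) \left(-1\right) = 2 - Q$)
$E{\left(0,3 \right)} \left(-25\right) = \left(2 - 3\right) \left(-25\right) = \left(-1\right) \left(-25\right) = 25$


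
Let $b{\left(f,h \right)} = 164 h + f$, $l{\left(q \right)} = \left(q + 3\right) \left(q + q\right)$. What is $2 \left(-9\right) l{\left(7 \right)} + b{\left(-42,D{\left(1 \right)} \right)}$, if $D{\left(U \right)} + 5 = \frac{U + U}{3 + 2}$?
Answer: $- \frac{16582}{5} \approx -3316.4$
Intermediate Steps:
$l{\left(q \right)} = 2 q \left(3 + q\right)$ ($l{\left(q \right)} = \left(3 + q\right) 2 q = 2 q \left(3 + q\right)$)
$D{\left(U \right)} = -5 + \frac{2 U}{5}$ ($D{\left(U \right)} = -5 + \frac{U + U}{3 + 2} = -5 + \frac{2 U}{5}$)
$b{\left(f,h \right)} = f + 164 h$
$2 \left(-9\right) l{\left(7 \right)} + b{\left(-42,D{\left(1 \right)} \right)} = 2 \left(-9\right) 2 \cdot 7 \left(3 + 7\right) + \left(-42 + 164 \left(-5 + \frac{2}{5} \cdot 1\right)\right) = - 18 \cdot 2 \cdot 7 \cdot 10 + \left(-42 + 164 \left(-5 + \frac{2}{5}\right)\right) = \left(-18\right) 140 + \left(-42 + 164 \left(- \frac{23}{5}\right)\right) = -2520 - \frac{3982}{5} = - \frac{16582}{5}$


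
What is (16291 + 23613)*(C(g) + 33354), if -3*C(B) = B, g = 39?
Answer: 1330439264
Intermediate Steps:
C(B) = -B/3
(16291 + 23613)*(C(g) + 33354) = (16291 + 23613)*(-1/3*39 + 33354) = 39904*(-13 + 33354) = 39904*33341 = 1330439264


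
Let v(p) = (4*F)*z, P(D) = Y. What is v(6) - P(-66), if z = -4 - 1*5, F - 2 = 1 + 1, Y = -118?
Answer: -26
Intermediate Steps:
P(D) = -118
F = 4 (F = 2 + (1 + 1) = 2 + 2 = 4)
z = -9 (z = -4 - 5 = -9)
v(p) = -144 (v(p) = (4*4)*(-9) = 16*(-9) = -144)
v(6) - P(-66) = -144 - 1*(-118) = -144 + 118 = -26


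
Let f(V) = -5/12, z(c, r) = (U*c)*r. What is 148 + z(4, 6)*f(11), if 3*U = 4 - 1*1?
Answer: 138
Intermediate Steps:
U = 1 (U = (4 - 1*1)/3 = (4 - 1)/3 = (⅓)*3 = 1)
z(c, r) = c*r (z(c, r) = (1*c)*r = c*r)
f(V) = -5/12 (f(V) = -5*1/12 = -5/12)
148 + z(4, 6)*f(11) = 148 + (4*6)*(-5/12) = 148 + 24*(-5/12) = 148 - 10 = 138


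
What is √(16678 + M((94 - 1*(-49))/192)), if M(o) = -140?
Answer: √16538 ≈ 128.60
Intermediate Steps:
√(16678 + M((94 - 1*(-49))/192)) = √(16678 - 140) = √16538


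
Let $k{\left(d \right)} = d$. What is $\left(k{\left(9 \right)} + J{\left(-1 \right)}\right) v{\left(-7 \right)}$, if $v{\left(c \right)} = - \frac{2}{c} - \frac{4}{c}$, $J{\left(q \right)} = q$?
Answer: $\frac{48}{7} \approx 6.8571$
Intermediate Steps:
$v{\left(c \right)} = - \frac{6}{c}$
$\left(k{\left(9 \right)} + J{\left(-1 \right)}\right) v{\left(-7 \right)} = \left(9 - 1\right) \left(- \frac{6}{-7}\right) = 8 \left(\left(-6\right) \left(- \frac{1}{7}\right)\right) = 8 \cdot \frac{6}{7} = \frac{48}{7}$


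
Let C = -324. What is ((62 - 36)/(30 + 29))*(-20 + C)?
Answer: -8944/59 ≈ -151.59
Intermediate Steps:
((62 - 36)/(30 + 29))*(-20 + C) = ((62 - 36)/(30 + 29))*(-20 - 324) = (26/59)*(-344) = -8944/59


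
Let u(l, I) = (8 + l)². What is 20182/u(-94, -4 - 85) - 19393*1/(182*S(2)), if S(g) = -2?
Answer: 37694219/673036 ≈ 56.006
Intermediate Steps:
20182/u(-94, -4 - 85) - 19393*1/(182*S(2)) = 20182/((8 - 94)²) - 19393/((7*(-2))*26) = 20182/((-86)²) - 19393/((-14*26)) = 20182/7396 - 19393/(-364) = 20182*(1/7396) - 19393*(-1/364) = 10091/3698 + 19393/364 = 37694219/673036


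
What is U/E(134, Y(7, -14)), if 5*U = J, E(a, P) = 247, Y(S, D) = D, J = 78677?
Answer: 78677/1235 ≈ 63.706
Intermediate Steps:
U = 78677/5 (U = (⅕)*78677 = 78677/5 ≈ 15735.)
U/E(134, Y(7, -14)) = (78677/5)/247 = (78677/5)*(1/247) = 78677/1235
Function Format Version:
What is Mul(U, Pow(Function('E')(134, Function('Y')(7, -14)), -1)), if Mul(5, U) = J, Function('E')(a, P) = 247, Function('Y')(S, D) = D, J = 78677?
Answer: Rational(78677, 1235) ≈ 63.706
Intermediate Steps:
U = Rational(78677, 5) (U = Mul(Rational(1, 5), 78677) = Rational(78677, 5) ≈ 15735.)
Mul(U, Pow(Function('E')(134, Function('Y')(7, -14)), -1)) = Mul(Rational(78677, 5), Pow(247, -1)) = Mul(Rational(78677, 5), Rational(1, 247)) = Rational(78677, 1235)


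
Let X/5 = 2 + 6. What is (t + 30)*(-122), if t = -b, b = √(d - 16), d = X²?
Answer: -3660 + 1464*√11 ≈ 1195.5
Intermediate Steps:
X = 40 (X = 5*(2 + 6) = 5*8 = 40)
d = 1600 (d = 40² = 1600)
b = 12*√11 (b = √(1600 - 16) = √1584 = 12*√11 ≈ 39.799)
t = -12*√11 ≈ -39.799
(t + 30)*(-122) = (-12*√11 + 30)*(-122) = (30 - 12*√11)*(-122) = -3660 + 1464*√11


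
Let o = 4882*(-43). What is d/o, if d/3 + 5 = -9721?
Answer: 14589/104963 ≈ 0.13899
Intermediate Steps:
d = -29178 (d = -15 + 3*(-9721) = -15 - 29163 = -29178)
o = -209926
d/o = -29178/(-209926) = -29178*(-1/209926) = 14589/104963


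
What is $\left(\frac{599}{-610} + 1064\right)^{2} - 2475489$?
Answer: $- \frac{500653726419}{372100} \approx -1.3455 \cdot 10^{6}$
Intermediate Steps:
$\left(\frac{599}{-610} + 1064\right)^{2} - 2475489 = \left(599 \left(- \frac{1}{610}\right) + 1064\right)^{2} + \left(-2491556 + 16067\right) = \left(- \frac{599}{610} + 1064\right)^{2} - 2475489 = \left(\frac{648441}{610}\right)^{2} - 2475489 = \frac{420475730481}{372100} - 2475489 = - \frac{500653726419}{372100}$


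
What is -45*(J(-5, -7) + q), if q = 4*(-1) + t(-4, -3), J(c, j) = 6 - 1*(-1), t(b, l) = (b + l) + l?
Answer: 315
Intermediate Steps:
t(b, l) = b + 2*l
J(c, j) = 7 (J(c, j) = 6 + 1 = 7)
q = -14 (q = 4*(-1) + (-4 + 2*(-3)) = -4 + (-4 - 6) = -4 - 10 = -14)
-45*(J(-5, -7) + q) = -45*(7 - 14) = -45*(-7) = 315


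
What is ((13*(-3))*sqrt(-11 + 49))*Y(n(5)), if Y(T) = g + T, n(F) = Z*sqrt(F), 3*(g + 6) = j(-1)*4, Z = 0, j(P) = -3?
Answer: 390*sqrt(38) ≈ 2404.1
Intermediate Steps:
g = -10 (g = -6 + (-3*4)/3 = -6 + (1/3)*(-12) = -6 - 4 = -10)
n(F) = 0 (n(F) = 0*sqrt(F) = 0)
Y(T) = -10 + T
((13*(-3))*sqrt(-11 + 49))*Y(n(5)) = ((13*(-3))*sqrt(-11 + 49))*(-10 + 0) = -39*sqrt(38)*(-10) = 390*sqrt(38)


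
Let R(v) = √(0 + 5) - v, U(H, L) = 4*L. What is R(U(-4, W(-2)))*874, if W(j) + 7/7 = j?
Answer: 10488 + 874*√5 ≈ 12442.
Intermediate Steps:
W(j) = -1 + j
R(v) = √5 - v
R(U(-4, W(-2)))*874 = (√5 - 4*(-1 - 2))*874 = (√5 - 4*(-3))*874 = (√5 - 1*(-12))*874 = (√5 + 12)*874 = (12 + √5)*874 = 10488 + 874*√5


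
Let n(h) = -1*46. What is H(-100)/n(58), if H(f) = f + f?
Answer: 100/23 ≈ 4.3478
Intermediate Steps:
H(f) = 2*f
n(h) = -46
H(-100)/n(58) = (2*(-100))/(-46) = -200*(-1/46) = 100/23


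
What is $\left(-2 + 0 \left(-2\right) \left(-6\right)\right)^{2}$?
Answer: $4$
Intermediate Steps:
$\left(-2 + 0 \left(-2\right) \left(-6\right)\right)^{2} = \left(-2 + 0 \left(-6\right)\right)^{2} = \left(-2 + 0\right)^{2} = \left(-2\right)^{2} = 4$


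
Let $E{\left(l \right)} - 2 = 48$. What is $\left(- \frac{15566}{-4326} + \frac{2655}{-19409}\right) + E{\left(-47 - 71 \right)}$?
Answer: $\frac{2244400832}{41981667} \approx 53.461$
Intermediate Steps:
$E{\left(l \right)} = 50$ ($E{\left(l \right)} = 2 + 48 = 50$)
$\left(- \frac{15566}{-4326} + \frac{2655}{-19409}\right) + E{\left(-47 - 71 \right)} = \left(- \frac{15566}{-4326} + \frac{2655}{-19409}\right) + 50 = \left(\left(-15566\right) \left(- \frac{1}{4326}\right) + 2655 \left(- \frac{1}{19409}\right)\right) + 50 = \left(\frac{7783}{2163} - \frac{2655}{19409}\right) + 50 = \frac{145317482}{41981667} + 50 = \frac{2244400832}{41981667}$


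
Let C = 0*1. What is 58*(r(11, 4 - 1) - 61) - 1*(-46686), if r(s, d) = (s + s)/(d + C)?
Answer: 130720/3 ≈ 43573.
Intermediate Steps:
C = 0
r(s, d) = 2*s/d (r(s, d) = (s + s)/(d + 0) = (2*s)/d = 2*s/d)
58*(r(11, 4 - 1) - 61) - 1*(-46686) = 58*(2*11/(4 - 1) - 61) - 1*(-46686) = 58*(2*11/3 - 61) + 46686 = 58*(2*11*(⅓) - 61) + 46686 = 58*(22/3 - 61) + 46686 = 58*(-161/3) + 46686 = -9338/3 + 46686 = 130720/3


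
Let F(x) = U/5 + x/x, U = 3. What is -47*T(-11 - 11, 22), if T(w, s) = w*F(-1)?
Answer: 8272/5 ≈ 1654.4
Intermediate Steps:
F(x) = 8/5 (F(x) = 3/5 + x/x = 3*(⅕) + 1 = ⅗ + 1 = 8/5)
T(w, s) = 8*w/5 (T(w, s) = w*(8/5) = 8*w/5)
-47*T(-11 - 11, 22) = -376*(-11 - 11)/5 = -376*(-22)/5 = -47*(-176/5) = 8272/5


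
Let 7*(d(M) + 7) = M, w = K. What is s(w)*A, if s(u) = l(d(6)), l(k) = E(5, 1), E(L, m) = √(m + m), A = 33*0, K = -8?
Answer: 0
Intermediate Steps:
w = -8
d(M) = -7 + M/7
A = 0
E(L, m) = √2*√m (E(L, m) = √(2*m) = √2*√m)
l(k) = √2 (l(k) = √2*√1 = √2*1 = √2)
s(u) = √2
s(w)*A = √2*0 = 0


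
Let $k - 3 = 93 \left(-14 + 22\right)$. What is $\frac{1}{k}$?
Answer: $\frac{1}{747} \approx 0.0013387$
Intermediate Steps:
$k = 747$ ($k = 3 + 93 \left(-14 + 22\right) = 3 + 93 \cdot 8 = 3 + 744 = 747$)
$\frac{1}{k} = \frac{1}{747}$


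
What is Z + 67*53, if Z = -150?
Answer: 3401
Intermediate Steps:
Z + 67*53 = -150 + 67*53 = -150 + 3551 = 3401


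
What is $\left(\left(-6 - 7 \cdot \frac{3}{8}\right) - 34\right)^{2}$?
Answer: $\frac{116281}{64} \approx 1816.9$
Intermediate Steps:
$\left(\left(-6 - 7 \cdot \frac{3}{8}\right) - 34\right)^{2} = \left(\left(-6 - 7 \cdot 3 \cdot \frac{1}{8}\right) - 34\right)^{2} = \left(\left(-6 - \frac{21}{8}\right) - 34\right)^{2} = \left(- \frac{69}{8} - 34\right)^{2} = \left(- \frac{341}{8}\right)^{2} = \frac{116281}{64}$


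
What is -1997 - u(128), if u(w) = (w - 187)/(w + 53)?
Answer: -361398/181 ≈ -1996.7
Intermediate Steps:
u(w) = (-187 + w)/(53 + w)
-1997 - u(128) = -1997 - (-187 + 128)/(53 + 128) = -1997 - (-59)/181 = -1997 - 1*(-59/181) = -1997 + 59/181 = -361398/181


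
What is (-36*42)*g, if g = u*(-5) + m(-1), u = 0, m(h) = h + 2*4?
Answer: -10584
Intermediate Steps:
m(h) = 8 + h (m(h) = h + 8 = 8 + h)
g = 7 (g = 0*(-5) + (8 - 1) = 0 + 7 = 7)
(-36*42)*g = -36*42*7 = -1512*7 = -10584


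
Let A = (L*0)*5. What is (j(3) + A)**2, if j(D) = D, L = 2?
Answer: 9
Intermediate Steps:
A = 0 (A = (2*0)*5 = 0*5 = 0)
(j(3) + A)**2 = (3 + 0)**2 = 3**2 = 9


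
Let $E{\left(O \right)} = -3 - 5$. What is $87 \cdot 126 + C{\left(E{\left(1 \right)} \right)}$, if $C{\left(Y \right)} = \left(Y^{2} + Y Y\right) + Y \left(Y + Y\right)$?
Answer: $11218$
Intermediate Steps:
$E{\left(O \right)} = -8$
$C{\left(Y \right)} = 4 Y^{2}$ ($C{\left(Y \right)} = \left(Y^{2} + Y^{2}\right) + Y 2 Y = 2 Y^{2} + 2 Y^{2} = 4 Y^{2}$)
$87 \cdot 126 + C{\left(E{\left(1 \right)} \right)} = 87 \cdot 126 + 4 \left(-8\right)^{2} = 10962 + 4 \cdot 64 = 10962 + 256 = 11218$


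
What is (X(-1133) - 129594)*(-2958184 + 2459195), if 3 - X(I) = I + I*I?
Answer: 704645819383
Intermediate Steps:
X(I) = 3 - I - I² (X(I) = 3 - (I + I*I) = 3 - (I + I²) = 3 + (-I - I²) = 3 - I - I²)
(X(-1133) - 129594)*(-2958184 + 2459195) = ((3 - 1*(-1133) - 1*(-1133)²) - 129594)*(-2958184 + 2459195) = ((3 + 1133 - 1*1283689) - 129594)*(-498989) = ((3 + 1133 - 1283689) - 129594)*(-498989) = (-1282553 - 129594)*(-498989) = -1412147*(-498989) = 704645819383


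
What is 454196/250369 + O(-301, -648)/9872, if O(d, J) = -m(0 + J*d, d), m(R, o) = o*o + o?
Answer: -4531124447/617910692 ≈ -7.3330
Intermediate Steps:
m(R, o) = o + o**2 (m(R, o) = o**2 + o = o + o**2)
O(d, J) = -d*(1 + d)
454196/250369 + O(-301, -648)/9872 = 454196/250369 - 1*(-301)*(1 - 301)/9872 = 454196*(1/250369) - 1*(-301)*(-300)*(1/9872) = 454196/250369 - 90300*1/9872 = 454196/250369 - 22575/2468 = -4531124447/617910692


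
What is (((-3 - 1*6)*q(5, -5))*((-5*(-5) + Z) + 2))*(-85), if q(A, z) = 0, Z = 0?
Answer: 0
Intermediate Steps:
(((-3 - 1*6)*q(5, -5))*((-5*(-5) + Z) + 2))*(-85) = (((-3 - 1*6)*0)*((-5*(-5) + 0) + 2))*(-85) = (((-3 - 6)*0)*((25 + 0) + 2))*(-85) = ((-9*0)*(25 + 2))*(-85) = (0*27)*(-85) = 0*(-85) = 0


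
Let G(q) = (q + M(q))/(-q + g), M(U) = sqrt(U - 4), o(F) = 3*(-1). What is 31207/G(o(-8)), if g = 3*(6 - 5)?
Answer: -280863/8 - 93621*I*sqrt(7)/8 ≈ -35108.0 - 30962.0*I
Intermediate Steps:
o(F) = -3
g = 3 (g = 3*1 = 3)
M(U) = sqrt(-4 + U)
G(q) = (q + sqrt(-4 + q))/(3 - q) (G(q) = (q + sqrt(-4 + q))/(-q + 3) = (q + sqrt(-4 + q))/(3 - q))
31207/G(o(-8)) = 31207/(((-1*(-3) - sqrt(-4 - 3))/(-3 - 3))) = 31207/(((3 - sqrt(-7))/(-6))) = 31207/((-(3 - I*sqrt(7))/6)) = 31207/(-1/2 + I*sqrt(7)/6)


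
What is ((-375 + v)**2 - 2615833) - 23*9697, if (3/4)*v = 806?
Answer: -21143975/9 ≈ -2.3493e+6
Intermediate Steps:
v = 3224/3 (v = (4/3)*806 = 3224/3 ≈ 1074.7)
((-375 + v)**2 - 2615833) - 23*9697 = ((-375 + 3224/3)**2 - 2615833) - 23*9697 = ((2099/3)**2 - 2615833) - 223031 = (4405801/9 - 2615833) - 223031 = -19136696/9 - 223031 = -21143975/9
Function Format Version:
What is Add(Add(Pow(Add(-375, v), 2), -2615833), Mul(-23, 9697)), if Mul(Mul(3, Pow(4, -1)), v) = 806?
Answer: Rational(-21143975, 9) ≈ -2.3493e+6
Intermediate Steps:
v = Rational(3224, 3) (v = Mul(Rational(4, 3), 806) = Rational(3224, 3) ≈ 1074.7)
Add(Add(Pow(Add(-375, v), 2), -2615833), Mul(-23, 9697)) = Add(Add(Pow(Add(-375, Rational(3224, 3)), 2), -2615833), Mul(-23, 9697)) = Add(Add(Pow(Rational(2099, 3), 2), -2615833), -223031) = Add(Add(Rational(4405801, 9), -2615833), -223031) = Add(Rational(-19136696, 9), -223031) = Rational(-21143975, 9)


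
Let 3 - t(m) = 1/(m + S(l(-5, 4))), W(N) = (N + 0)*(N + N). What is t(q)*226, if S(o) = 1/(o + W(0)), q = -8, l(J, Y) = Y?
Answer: 21922/31 ≈ 707.16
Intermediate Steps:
W(N) = 2*N² (W(N) = N*(2*N) = 2*N²)
S(o) = 1/o (S(o) = 1/(o + 2*0²) = 1/(o + 2*0) = 1/(o + 0) = 1/o)
t(m) = 3 - 1/(¼ + m) (t(m) = 3 - 1/(m + 1/4) = 3 - 1/(m + ¼) = 3 - 1/(¼ + m))
t(q)*226 = ((-1 + 12*(-8))/(1 + 4*(-8)))*226 = ((-1 - 96)/(1 - 32))*226 = (-97/(-31))*226 = -1/31*(-97)*226 = (97/31)*226 = 21922/31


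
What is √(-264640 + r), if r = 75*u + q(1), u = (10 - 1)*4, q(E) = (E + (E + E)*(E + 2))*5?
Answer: 7*I*√5345 ≈ 511.77*I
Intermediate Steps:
q(E) = 5*E + 10*E*(2 + E) (q(E) = (E + (2*E)*(2 + E))*5 = (E + 2*E*(2 + E))*5 = 5*E + 10*E*(2 + E))
u = 36 (u = 9*4 = 36)
r = 2735 (r = 75*36 + 5*1*(5 + 2*1) = 2700 + 5*1*(5 + 2) = 2700 + 5*1*7 = 2700 + 35 = 2735)
√(-264640 + r) = √(-264640 + 2735) = √(-261905) = 7*I*√5345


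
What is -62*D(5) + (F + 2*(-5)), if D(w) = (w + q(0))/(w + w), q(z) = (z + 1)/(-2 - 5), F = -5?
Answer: -1579/35 ≈ -45.114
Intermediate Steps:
q(z) = -⅐ - z/7 (q(z) = (1 + z)/(-7) = (1 + z)*(-⅐) = -⅐ - z/7)
D(w) = (-⅐ + w)/(2*w) (D(w) = (w + (-⅐ - ⅐*0))/(w + w) = (w + (-⅐ + 0))/((2*w)) = (w - ⅐)*(1/(2*w)) = (-⅐ + w)*(1/(2*w)) = (-⅐ + w)/(2*w))
-62*D(5) + (F + 2*(-5)) = -31*(-1 + 7*5)/(7*5) + (-5 + 2*(-5)) = -31*(-1 + 35)/(7*5) + (-5 - 10) = -31*34/(7*5) - 15 = -62*17/35 - 15 = -1054/35 - 15 = -1579/35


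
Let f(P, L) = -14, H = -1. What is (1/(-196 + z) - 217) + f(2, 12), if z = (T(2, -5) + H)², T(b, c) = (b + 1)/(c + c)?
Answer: -4488661/19431 ≈ -231.01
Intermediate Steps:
T(b, c) = (1 + b)/(2*c) (T(b, c) = (1 + b)/((2*c)) = (1 + b)*(1/(2*c)) = (1 + b)/(2*c))
z = 169/100 (z = ((½)*(1 + 2)/(-5) - 1)² = ((½)*(-⅕)*3 - 1)² = (-3/10 - 1)² = (-13/10)² = 169/100 ≈ 1.6900)
(1/(-196 + z) - 217) + f(2, 12) = (1/(-196 + 169/100) - 217) - 14 = (1/(-19431/100) - 217) - 14 = (-100/19431 - 217) - 14 = -4216627/19431 - 14 = -4488661/19431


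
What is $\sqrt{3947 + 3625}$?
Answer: $2 \sqrt{1893} \approx 87.017$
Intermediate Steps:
$\sqrt{3947 + 3625} = \sqrt{7572} = 2 \sqrt{1893}$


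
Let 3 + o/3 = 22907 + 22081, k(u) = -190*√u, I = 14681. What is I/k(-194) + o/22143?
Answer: 44985/7381 + 14681*I*√194/36860 ≈ 6.0947 + 5.5475*I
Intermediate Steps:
o = 134955 (o = -9 + 3*(22907 + 22081) = -9 + 3*44988 = -9 + 134964 = 134955)
I/k(-194) + o/22143 = 14681/((-190*I*√194)) + 134955/22143 = 14681/((-190*I*√194)) + 134955*(1/22143) = 14681/((-190*I*√194)) + 44985/7381 = 14681*(I*√194/36860) + 44985/7381 = 14681*I*√194/36860 + 44985/7381 = 44985/7381 + 14681*I*√194/36860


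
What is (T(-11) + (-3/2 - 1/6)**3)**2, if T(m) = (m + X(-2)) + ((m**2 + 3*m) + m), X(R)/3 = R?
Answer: 2235025/729 ≈ 3065.9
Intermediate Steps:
X(R) = 3*R
T(m) = -6 + m**2 + 5*m (T(m) = (m + 3*(-2)) + ((m**2 + 3*m) + m) = (m - 6) + (m**2 + 4*m) = (-6 + m) + (m**2 + 4*m) = -6 + m**2 + 5*m)
(T(-11) + (-3/2 - 1/6)**3)**2 = ((-6 + (-11)**2 + 5*(-11)) + (-3/2 - 1/6)**3)**2 = ((-6 + 121 - 55) + (-3*1/2 - 1*1/6)**3)**2 = (60 + (-3/2 - 1/6)**3)**2 = (60 + (-5/3)**3)**2 = (60 - 125/27)**2 = (1495/27)**2 = 2235025/729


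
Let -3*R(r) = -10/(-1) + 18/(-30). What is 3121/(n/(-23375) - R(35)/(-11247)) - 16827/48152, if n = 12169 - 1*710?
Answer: -29633403078118497/4656994726072 ≈ -6363.2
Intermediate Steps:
n = 11459 (n = 12169 - 710 = 11459)
R(r) = -47/15 (R(r) = -(-10/(-1) + 18/(-30))/3 = -(-10*(-1) + 18*(-1/30))/3 = -(10 - 3/5)/3 = -1/3*47/5 = -47/15)
3121/(n/(-23375) - R(35)/(-11247)) - 16827/48152 = 3121/(11459/(-23375) - 1*(-47/15)/(-11247)) - 16827/48152 = 3121/(11459*(-1/23375) + (47/15)*(-1/11247)) - 16827*1/48152 = 3121/(-11459/23375 - 47/168705) - 16827/48152 = 3121/(-386857844/788695875) - 16827/48152 = 3121*(-788695875/386857844) - 16827/48152 = -2461519825875/386857844 - 16827/48152 = -29633403078118497/4656994726072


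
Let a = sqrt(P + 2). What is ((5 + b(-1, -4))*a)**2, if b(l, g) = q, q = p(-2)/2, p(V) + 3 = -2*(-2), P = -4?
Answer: -121/2 ≈ -60.500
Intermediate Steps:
p(V) = 1 (p(V) = -3 - 2*(-2) = -3 + 4 = 1)
q = 1/2 ≈ 0.50000
b(l, g) = 1/2
a = I*sqrt(2) (a = sqrt(-4 + 2) = sqrt(-2) = I*sqrt(2) ≈ 1.4142*I)
((5 + b(-1, -4))*a)**2 = ((5 + 1/2)*(I*sqrt(2)))**2 = (11*(I*sqrt(2))/2)**2 = (11*I*sqrt(2)/2)**2 = -121/2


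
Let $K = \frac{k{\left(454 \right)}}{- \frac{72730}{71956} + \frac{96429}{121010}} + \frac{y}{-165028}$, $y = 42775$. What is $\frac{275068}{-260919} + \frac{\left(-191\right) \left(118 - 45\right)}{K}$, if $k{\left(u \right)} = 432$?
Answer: $\frac{59210153144786120001856}{10124442319202805229065} \approx 5.8482$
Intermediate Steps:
$K = - \frac{38803009053395135}{19209384786308}$ ($K = \frac{432}{- \frac{72730}{71956} + \frac{96429}{121010}} + \frac{42775}{-165028} = \frac{432}{\left(-72730\right) \frac{1}{71956} + 96429 \cdot \frac{1}{121010}} + 42775 \left(- \frac{1}{165028}\right) = \frac{432}{- \frac{36365}{35978} + \frac{96429}{121010}} - \frac{42775}{165028} = \frac{432}{- \frac{232801522}{1088424445}} - \frac{42775}{165028} = 432 \left(- \frac{1088424445}{232801522}\right) - \frac{42775}{165028} = - \frac{235099680120}{116400761} - \frac{42775}{165028} = - \frac{38803009053395135}{19209384786308} \approx -2020.0$)
$\frac{275068}{-260919} + \frac{\left(-191\right) \left(118 - 45\right)}{K} = \frac{275068}{-260919} + \frac{\left(-191\right) \left(118 - 45\right)}{- \frac{38803009053395135}{19209384786308}} = 275068 \left(- \frac{1}{260919}\right) + \left(-191\right) 73 \left(- \frac{19209384786308}{38803009053395135}\right) = - \frac{275068}{260919} - - \frac{267836452075492444}{38803009053395135} = - \frac{275068}{260919} + \frac{267836452075492444}{38803009053395135} = \frac{59210153144786120001856}{10124442319202805229065}$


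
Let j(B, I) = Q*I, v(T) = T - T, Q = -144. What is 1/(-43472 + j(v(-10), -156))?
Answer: -1/21008 ≈ -4.7601e-5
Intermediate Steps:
v(T) = 0
j(B, I) = -144*I
1/(-43472 + j(v(-10), -156)) = 1/(-43472 - 144*(-156)) = 1/(-43472 + 22464) = 1/(-21008) = -1/21008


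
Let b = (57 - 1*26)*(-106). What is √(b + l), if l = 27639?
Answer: 7*√497 ≈ 156.05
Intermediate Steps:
b = -3286 (b = (57 - 26)*(-106) = 31*(-106) = -3286)
√(b + l) = √(-3286 + 27639) = √24353 = 7*√497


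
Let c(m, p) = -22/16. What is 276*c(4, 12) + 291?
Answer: -177/2 ≈ -88.500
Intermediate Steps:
c(m, p) = -11/8 (c(m, p) = -22*1/16 = -11/8)
276*c(4, 12) + 291 = 276*(-11/8) + 291 = -759/2 + 291 = -177/2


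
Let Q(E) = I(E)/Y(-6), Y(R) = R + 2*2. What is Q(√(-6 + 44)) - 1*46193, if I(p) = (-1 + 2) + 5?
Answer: -46196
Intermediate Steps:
Y(R) = 4 + R (Y(R) = R + 4 = 4 + R)
I(p) = 6 (I(p) = 1 + 5 = 6)
Q(E) = -3 (Q(E) = 6/(4 - 6) = 6/(-2) = 6*(-½) = -3)
Q(√(-6 + 44)) - 1*46193 = -3 - 1*46193 = -3 - 46193 = -46196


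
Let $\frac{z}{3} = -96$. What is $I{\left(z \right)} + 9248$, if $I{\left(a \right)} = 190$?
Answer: $9438$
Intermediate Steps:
$z = -288$ ($z = 3 \left(-96\right) = -288$)
$I{\left(z \right)} + 9248 = 190 + 9248 = 9438$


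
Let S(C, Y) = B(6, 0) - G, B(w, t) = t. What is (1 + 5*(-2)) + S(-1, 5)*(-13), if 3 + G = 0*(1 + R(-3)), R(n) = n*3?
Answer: -48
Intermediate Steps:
R(n) = 3*n
G = -3 (G = -3 + 0*(1 + 3*(-3)) = -3 + 0*(1 - 9) = -3 + 0*(-8) = -3 + 0 = -3)
S(C, Y) = 3 (S(C, Y) = 0 - 1*(-3) = 0 + 3 = 3)
(1 + 5*(-2)) + S(-1, 5)*(-13) = (1 + 5*(-2)) + 3*(-13) = (1 - 10) - 39 = -9 - 39 = -48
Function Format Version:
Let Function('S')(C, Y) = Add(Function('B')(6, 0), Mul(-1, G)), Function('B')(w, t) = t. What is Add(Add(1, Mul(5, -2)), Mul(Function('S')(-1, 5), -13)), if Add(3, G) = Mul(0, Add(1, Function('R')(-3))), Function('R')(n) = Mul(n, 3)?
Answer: -48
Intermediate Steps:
Function('R')(n) = Mul(3, n)
G = -3 (G = Add(-3, Mul(0, Add(1, Mul(3, -3)))) = Add(-3, Mul(0, Add(1, -9))) = Add(-3, Mul(0, -8)) = Add(-3, 0) = -3)
Function('S')(C, Y) = 3 (Function('S')(C, Y) = Add(0, Mul(-1, -3)) = Add(0, 3) = 3)
Add(Add(1, Mul(5, -2)), Mul(Function('S')(-1, 5), -13)) = Add(Add(1, Mul(5, -2)), Mul(3, -13)) = Add(Add(1, -10), -39) = Add(-9, -39) = -48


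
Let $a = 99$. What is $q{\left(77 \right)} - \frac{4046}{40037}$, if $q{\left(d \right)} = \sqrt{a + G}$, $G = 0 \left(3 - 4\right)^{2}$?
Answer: $- \frac{4046}{40037} + 3 \sqrt{11} \approx 9.8488$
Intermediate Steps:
$G = 0$ ($G = 0 \left(-1\right)^{2} = 0 \cdot 1 = 0$)
$q{\left(d \right)} = 3 \sqrt{11}$ ($q{\left(d \right)} = \sqrt{99 + 0} = \sqrt{99} = 3 \sqrt{11}$)
$q{\left(77 \right)} - \frac{4046}{40037} = 3 \sqrt{11} - \frac{4046}{40037} = - \frac{4046}{40037} + 3 \sqrt{11}$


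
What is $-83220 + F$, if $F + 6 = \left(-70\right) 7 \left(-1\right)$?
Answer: $-82736$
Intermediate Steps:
$F = 484$ ($F = -6 + \left(-70\right) 7 \left(-1\right) = -6 - -490 = -6 + 490 = 484$)
$-83220 + F = -83220 + 484 = -82736$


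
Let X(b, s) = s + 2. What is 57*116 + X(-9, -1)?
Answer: 6613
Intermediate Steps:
X(b, s) = 2 + s
57*116 + X(-9, -1) = 57*116 + (2 - 1) = 6612 + 1 = 6613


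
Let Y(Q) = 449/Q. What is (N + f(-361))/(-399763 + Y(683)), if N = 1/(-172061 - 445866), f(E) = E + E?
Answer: 60943174097/33743470897872 ≈ 0.0018061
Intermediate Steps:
f(E) = 2*E
N = -1/617927 (N = 1/(-617927) = -1/617927 ≈ -1.6183e-6)
(N + f(-361))/(-399763 + Y(683)) = (-1/617927 + 2*(-361))/(-399763 + 449/683) = (-1/617927 - 722)/(-399763 + 449*(1/683)) = -446143295/(617927*(-399763 + 449/683)) = -446143295/(617927*(-273037680/683)) = -446143295/617927*(-683/273037680) = 60943174097/33743470897872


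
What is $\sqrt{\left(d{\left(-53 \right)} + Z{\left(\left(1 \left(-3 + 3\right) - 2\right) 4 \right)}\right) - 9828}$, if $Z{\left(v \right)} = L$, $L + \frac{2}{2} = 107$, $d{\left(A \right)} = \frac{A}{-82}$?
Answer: $\frac{i \sqrt{65366382}}{82} \approx 98.597 i$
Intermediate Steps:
$d{\left(A \right)} = - \frac{A}{82}$ ($d{\left(A \right)} = A \left(- \frac{1}{82}\right) = - \frac{A}{82}$)
$L = 106$ ($L = -1 + 107 = 106$)
$Z{\left(v \right)} = 106$
$\sqrt{\left(d{\left(-53 \right)} + Z{\left(\left(1 \left(-3 + 3\right) - 2\right) 4 \right)}\right) - 9828} = \sqrt{\left(\left(- \frac{1}{82}\right) \left(-53\right) + 106\right) - 9828} = \sqrt{\left(\frac{53}{82} + 106\right) - 9828} = \sqrt{\frac{8745}{82} - 9828} = \sqrt{- \frac{797151}{82}} = \frac{i \sqrt{65366382}}{82}$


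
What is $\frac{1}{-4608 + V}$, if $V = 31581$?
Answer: $\frac{1}{26973} \approx 3.7074 \cdot 10^{-5}$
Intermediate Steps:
$\frac{1}{-4608 + V} = \frac{1}{-4608 + 31581} = \frac{1}{26973}$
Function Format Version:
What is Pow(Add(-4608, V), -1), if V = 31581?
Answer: Rational(1, 26973) ≈ 3.7074e-5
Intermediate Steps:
Pow(Add(-4608, V), -1) = Pow(Add(-4608, 31581), -1) = Pow(26973, -1) = Rational(1, 26973)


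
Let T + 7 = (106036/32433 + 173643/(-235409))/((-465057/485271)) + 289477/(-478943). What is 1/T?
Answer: -62984898860931559661/645356895736667422701 ≈ -0.097597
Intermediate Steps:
T = -645356895736667422701/62984898860931559661 (T = -7 + ((106036/32433 + 173643/(-235409))/((-465057/485271)) + 289477/(-478943)) = -7 + ((106036*(1/32433) + 173643*(-1/235409))/((-465057*1/485271)) + 289477*(-1/478943)) = -7 + ((106036/32433 - 173643/235409)/(-51673/53919) - 289477/478943) = -7 + ((19330065305/7635020097)*(-53919/51673) - 289477/478943) = -7 + (-347419263726765/131508131157427 - 289477/478943) = -7 - 204462603710146505074/62984898860931559661 = -645356895736667422701/62984898860931559661 ≈ -10.246)
1/T = 1/(-645356895736667422701/62984898860931559661) = -62984898860931559661/645356895736667422701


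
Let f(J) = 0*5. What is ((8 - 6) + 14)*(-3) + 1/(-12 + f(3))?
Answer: -577/12 ≈ -48.083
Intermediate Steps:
f(J) = 0
((8 - 6) + 14)*(-3) + 1/(-12 + f(3)) = ((8 - 6) + 14)*(-3) + 1/(-12 + 0) = (2 + 14)*(-3) + 1/(-12) = 16*(-3) - 1/12 = -48 - 1/12 = -577/12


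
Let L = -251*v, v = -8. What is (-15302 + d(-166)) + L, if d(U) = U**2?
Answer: 14262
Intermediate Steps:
L = 2008 (L = -251*(-8) = 2008)
(-15302 + d(-166)) + L = (-15302 + (-166)**2) + 2008 = (-15302 + 27556) + 2008 = 12254 + 2008 = 14262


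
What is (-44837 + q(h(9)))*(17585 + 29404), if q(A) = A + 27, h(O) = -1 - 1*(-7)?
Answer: -2105295156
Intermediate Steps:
h(O) = 6 (h(O) = -1 + 7 = 6)
q(A) = 27 + A
(-44837 + q(h(9)))*(17585 + 29404) = (-44837 + (27 + 6))*(17585 + 29404) = (-44837 + 33)*46989 = -44804*46989 = -2105295156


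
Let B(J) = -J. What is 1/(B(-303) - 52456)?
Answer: -1/52153 ≈ -1.9174e-5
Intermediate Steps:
1/(B(-303) - 52456) = 1/(-1*(-303) - 52456) = 1/(303 - 52456) = 1/(-52153) = -1/52153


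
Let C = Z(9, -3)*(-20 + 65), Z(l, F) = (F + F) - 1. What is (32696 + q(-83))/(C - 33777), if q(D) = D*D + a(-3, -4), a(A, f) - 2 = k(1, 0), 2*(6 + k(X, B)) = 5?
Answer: -26389/22728 ≈ -1.1611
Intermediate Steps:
k(X, B) = -7/2 (k(X, B) = -6 + (½)*5 = -6 + 5/2 = -7/2)
a(A, f) = -3/2 (a(A, f) = 2 - 7/2 = -3/2)
q(D) = -3/2 + D² (q(D) = D*D - 3/2 = D² - 3/2 = -3/2 + D²)
Z(l, F) = -1 + 2*F (Z(l, F) = 2*F - 1 = -1 + 2*F)
C = -315 (C = (-1 + 2*(-3))*(-20 + 65) = (-1 - 6)*45 = -7*45 = -315)
(32696 + q(-83))/(C - 33777) = (32696 + (-3/2 + (-83)²))/(-315 - 33777) = (32696 + (-3/2 + 6889))/(-34092) = (32696 + 13775/2)*(-1/34092) = (79167/2)*(-1/34092) = -26389/22728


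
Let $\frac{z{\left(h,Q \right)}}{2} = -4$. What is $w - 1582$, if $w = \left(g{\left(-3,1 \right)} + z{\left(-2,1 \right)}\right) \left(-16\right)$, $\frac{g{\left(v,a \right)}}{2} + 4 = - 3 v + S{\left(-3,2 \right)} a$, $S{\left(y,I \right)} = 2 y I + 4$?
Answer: $-1358$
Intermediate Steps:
$z{\left(h,Q \right)} = -8$ ($z{\left(h,Q \right)} = 2 \left(-4\right) = -8$)
$S{\left(y,I \right)} = 4 + 2 I y$ ($S{\left(y,I \right)} = 2 I y + 4 = 4 + 2 I y$)
$g{\left(v,a \right)} = -8 - 16 a - 6 v$ ($g{\left(v,a \right)} = -8 + 2 \left(- 3 v + \left(4 + 2 \cdot 2 \left(-3\right)\right) a\right) = -8 + 2 \left(- 3 v + \left(4 - 12\right) a\right) = -8 + 2 \left(- 3 v - 8 a\right) = -8 + 2 \left(- 8 a - 3 v\right) = -8 - \left(6 v + 16 a\right) = -8 - 16 a - 6 v$)
$w = 224$ ($w = \left(\left(-8 - 16 - -18\right) - 8\right) \left(-16\right) = \left(\left(-8 - 16 + 18\right) - 8\right) \left(-16\right) = \left(-6 - 8\right) \left(-16\right) = \left(-14\right) \left(-16\right) = 224$)
$w - 1582 = 224 - 1582 = -1358$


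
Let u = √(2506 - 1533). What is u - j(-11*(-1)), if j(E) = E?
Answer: -11 + √973 ≈ 20.193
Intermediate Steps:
u = √973 ≈ 31.193
u - j(-11*(-1)) = √973 - (-11)*(-1) = √973 - 1*11 = √973 - 11 = -11 + √973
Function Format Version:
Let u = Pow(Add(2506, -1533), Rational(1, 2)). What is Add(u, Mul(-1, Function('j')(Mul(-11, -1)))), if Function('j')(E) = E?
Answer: Add(-11, Pow(973, Rational(1, 2))) ≈ 20.193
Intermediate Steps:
u = Pow(973, Rational(1, 2)) ≈ 31.193
Add(u, Mul(-1, Function('j')(Mul(-11, -1)))) = Add(Pow(973, Rational(1, 2)), Mul(-1, Mul(-11, -1))) = Add(Pow(973, Rational(1, 2)), Mul(-1, 11)) = Add(Pow(973, Rational(1, 2)), -11) = Add(-11, Pow(973, Rational(1, 2)))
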